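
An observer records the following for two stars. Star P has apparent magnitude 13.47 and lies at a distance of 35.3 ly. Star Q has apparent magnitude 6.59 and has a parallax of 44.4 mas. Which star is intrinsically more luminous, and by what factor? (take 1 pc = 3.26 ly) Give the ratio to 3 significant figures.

Star P: d = 35.3 ly / 3.26 = 10.83 pc
Star P: M = m − 5 log₁₀ d + 5 = 13.47 − 5·1.0346 + 5 = 13.297
Star Q: p = 44.4 mas = 0.0444″ → d = 1/p = 22.52 pc
Star Q: M = m − 5 log₁₀ d + 5 = 6.59 − 5·1.3526 + 5 = 4.827
ΔM = M_P − M_Q = 13.297 − (4.827) = 8.470; smaller M is more luminous → Star Q.
L ratio = 10^(0.4 |ΔM|) = 10^3.388 = 2444

Star Q is more luminous, by a factor of 2440.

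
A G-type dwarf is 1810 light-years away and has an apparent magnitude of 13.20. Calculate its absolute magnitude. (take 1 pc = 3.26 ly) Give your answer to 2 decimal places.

M ≈ 4.48

d = 1810 ly / 3.26 = 555.2 pc
5 log₁₀(d/10 pc) = 5 log₁₀(555.2) − 5 = 8.722
M = m − 5 log₁₀(d/10) = 13.20 − 8.722 = 4.478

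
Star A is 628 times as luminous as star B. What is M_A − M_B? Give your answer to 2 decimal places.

M_A − M_B ≈ -6.99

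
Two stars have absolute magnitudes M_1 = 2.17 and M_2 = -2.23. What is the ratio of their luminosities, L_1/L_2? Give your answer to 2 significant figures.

L_1/L_2 ≈ 0.017

ΔM = M_1 − M_2 = 4.40
L_1/L_2 = 10^(−0.4 ΔM) = 10^-1.760 = 0.01738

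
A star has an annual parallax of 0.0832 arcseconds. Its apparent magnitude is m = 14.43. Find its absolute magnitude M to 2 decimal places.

d = 1/p = 1/0.0832″ = 12.02 pc
5 log₁₀(d/10 pc) = 5 log₁₀(12.02) − 5 = 0.399
M = m − 5 log₁₀(d/10) = 14.43 − 0.399 = 14.031

M ≈ 14.03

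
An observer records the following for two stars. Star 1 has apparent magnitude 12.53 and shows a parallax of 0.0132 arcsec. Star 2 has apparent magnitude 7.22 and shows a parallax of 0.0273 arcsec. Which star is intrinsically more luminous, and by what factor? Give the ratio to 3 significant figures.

Star 1: d = 1/p = 1/0.0132″ = 75.76 pc
Star 1: M = m − 5 log₁₀ d + 5 = 12.53 − 5·1.8794 + 5 = 8.133
Star 2: d = 1/p = 1/0.0273″ = 36.63 pc
Star 2: M = m − 5 log₁₀ d + 5 = 7.22 − 5·1.5638 + 5 = 4.401
ΔM = M_1 − M_2 = 8.133 − (4.401) = 3.732; smaller M is more luminous → Star 2.
L ratio = 10^(0.4 |ΔM|) = 10^1.493 = 31.10

Star 2 is more luminous, by a factor of 31.1.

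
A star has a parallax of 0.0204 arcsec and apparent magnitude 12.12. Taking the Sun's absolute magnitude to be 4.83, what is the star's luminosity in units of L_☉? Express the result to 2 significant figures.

d = 1/p = 1/0.0204″ = 49.02 pc
M = m − 5 log₁₀ d + 5 = 12.12 − 5·1.6904 + 5 = 8.668
M − M_☉ = 8.668 − 4.83 = 3.838
L/L_☉ = 10^(−0.4 × 3.838) = 0.02916

L/L_☉ ≈ 0.029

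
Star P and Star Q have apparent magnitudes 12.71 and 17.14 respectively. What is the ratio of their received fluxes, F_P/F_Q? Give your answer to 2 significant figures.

Magnitude difference = -4.43
Flux ratio = 10^(−0.4 Δm) = 10^(−0.4 × -4.43) = 10^1.772 = 59.16

F_P/F_Q ≈ 59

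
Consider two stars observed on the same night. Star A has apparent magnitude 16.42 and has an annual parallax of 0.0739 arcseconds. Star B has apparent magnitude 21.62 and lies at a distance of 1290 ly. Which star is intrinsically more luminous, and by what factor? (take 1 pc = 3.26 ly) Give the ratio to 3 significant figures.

Star A: d = 1/p = 1/0.0739″ = 13.53 pc
Star A: M = m − 5 log₁₀ d + 5 = 16.42 − 5·1.1314 + 5 = 15.763
Star B: d = 1290 ly / 3.26 = 395.7 pc
Star B: M = m − 5 log₁₀ d + 5 = 21.62 − 5·2.5974 + 5 = 13.633
ΔM = M_A − M_B = 15.763 − (13.633) = 2.130; smaller M is more luminous → Star B.
L ratio = 10^(0.4 |ΔM|) = 10^0.852 = 7.113

Star B is more luminous, by a factor of 7.11.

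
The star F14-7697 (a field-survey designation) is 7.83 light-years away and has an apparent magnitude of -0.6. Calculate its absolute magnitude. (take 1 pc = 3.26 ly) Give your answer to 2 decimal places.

M ≈ 2.50

d = 7.83 ly / 3.26 = 2.402 pc
5 log₁₀(d/10 pc) = 5 log₁₀(2.402) − 5 = -3.097
M = m − 5 log₁₀(d/10) = -0.6 + 3.097 = 2.497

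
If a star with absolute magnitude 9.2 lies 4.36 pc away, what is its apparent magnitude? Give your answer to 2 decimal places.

m ≈ 7.40

m = M + 5 log₁₀ d − 5 = 9.2 + 5·0.6395 − 5 = 7.397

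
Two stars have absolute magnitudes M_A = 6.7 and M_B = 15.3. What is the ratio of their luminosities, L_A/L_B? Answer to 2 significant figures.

L_A/L_B ≈ 2800

ΔM = M_A − M_B = -8.6
L_A/L_B = 10^(−0.4 ΔM) = 10^3.440 = 2754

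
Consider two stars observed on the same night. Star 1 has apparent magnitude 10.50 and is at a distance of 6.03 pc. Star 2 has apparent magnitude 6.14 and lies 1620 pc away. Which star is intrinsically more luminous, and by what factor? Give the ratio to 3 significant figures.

Star 1: M = m − 5 log₁₀ d + 5 = 10.50 − 5·0.7803 + 5 = 11.598
Star 2: M = m − 5 log₁₀ d + 5 = 6.14 − 5·3.2095 + 5 = -4.908
ΔM = M_1 − M_2 = 11.598 − (-4.908) = 16.506; smaller M is more luminous → Star 2.
L ratio = 10^(0.4 |ΔM|) = 10^6.602 = 4.003×10^6

Star 2 is more luminous, by a factor of 4.00×10^6.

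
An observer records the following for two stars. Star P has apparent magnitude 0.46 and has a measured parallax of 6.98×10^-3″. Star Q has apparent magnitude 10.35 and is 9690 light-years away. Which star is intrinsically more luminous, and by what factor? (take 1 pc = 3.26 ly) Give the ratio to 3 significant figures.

Star P: d = 1/p = 1/6.98×10^-3″ = 143.3 pc
Star P: M = m − 5 log₁₀ d + 5 = 0.46 − 5·2.1561 + 5 = -5.321
Star Q: d = 9690 ly / 3.26 = 2972 pc
Star Q: M = m − 5 log₁₀ d + 5 = 10.35 − 5·3.4731 + 5 = -2.016
ΔM = M_P − M_Q = -5.321 − (-2.016) = -3.305; smaller M is more luminous → Star P.
L ratio = 10^(0.4 |ΔM|) = 10^1.322 = 20.99

Star P is more luminous, by a factor of 21.0.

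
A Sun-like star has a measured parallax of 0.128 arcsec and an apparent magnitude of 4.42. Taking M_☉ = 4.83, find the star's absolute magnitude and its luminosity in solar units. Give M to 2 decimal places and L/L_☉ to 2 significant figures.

M ≈ 4.96; L/L_☉ ≈ 0.89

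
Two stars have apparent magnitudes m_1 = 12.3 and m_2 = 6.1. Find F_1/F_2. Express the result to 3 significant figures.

F_1/F_2 ≈ 3.31×10^-3

Δm = 12.3 − (6.1) = 6.2
Flux ratio = 10^(−0.4 Δm) = 10^(−0.4 × 6.2) = 10^-2.480 = 3.311×10^-3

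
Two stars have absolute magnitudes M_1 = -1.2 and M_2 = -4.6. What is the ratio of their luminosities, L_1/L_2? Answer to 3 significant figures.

ΔM = M_1 − M_2 = 3.4
L_1/L_2 = 10^(−0.4 ΔM) = 10^-1.360 = 0.04365

L_1/L_2 ≈ 0.0437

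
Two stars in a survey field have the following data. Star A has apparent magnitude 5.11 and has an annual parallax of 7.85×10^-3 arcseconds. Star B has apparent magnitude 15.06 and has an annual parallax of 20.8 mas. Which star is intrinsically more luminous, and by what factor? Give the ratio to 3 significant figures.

Star A is more luminous, by a factor of 67000.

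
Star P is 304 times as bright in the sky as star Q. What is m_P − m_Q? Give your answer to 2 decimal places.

m_P − m_Q ≈ -6.21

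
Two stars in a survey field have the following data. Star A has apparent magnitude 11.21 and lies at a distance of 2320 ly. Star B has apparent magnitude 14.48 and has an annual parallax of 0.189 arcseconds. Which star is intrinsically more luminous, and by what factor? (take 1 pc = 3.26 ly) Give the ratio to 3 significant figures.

Star A: d = 2320 ly / 3.26 = 711.7 pc
Star A: M = m − 5 log₁₀ d + 5 = 11.21 − 5·2.8523 + 5 = 1.949
Star B: d = 1/p = 1/0.189″ = 5.291 pc
Star B: M = m − 5 log₁₀ d + 5 = 14.48 − 5·0.7235 + 5 = 15.862
ΔM = M_A − M_B = 1.949 − (15.862) = -13.914; smaller M is more luminous → Star A.
L ratio = 10^(0.4 |ΔM|) = 10^5.565 = 367700

Star A is more luminous, by a factor of 368000.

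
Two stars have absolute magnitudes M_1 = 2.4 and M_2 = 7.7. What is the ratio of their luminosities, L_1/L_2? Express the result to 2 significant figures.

ΔM = M_1 − M_2 = -5.3
L_1/L_2 = 10^(−0.4 ΔM) = 10^2.120 = 131.8

L_1/L_2 ≈ 130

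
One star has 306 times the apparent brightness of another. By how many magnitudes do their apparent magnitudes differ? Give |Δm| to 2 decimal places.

Pogson: Δm = −2.5 log₁₀(ratio) = −2.5 log₁₀(306) = −2.5 × 2.4857 = -6.214

|Δm| ≈ 6.21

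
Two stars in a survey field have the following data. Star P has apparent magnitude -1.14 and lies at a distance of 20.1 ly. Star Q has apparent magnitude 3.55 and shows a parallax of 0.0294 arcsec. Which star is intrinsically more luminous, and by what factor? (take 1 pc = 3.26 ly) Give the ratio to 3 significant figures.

Star P is more luminous, by a factor of 2.47.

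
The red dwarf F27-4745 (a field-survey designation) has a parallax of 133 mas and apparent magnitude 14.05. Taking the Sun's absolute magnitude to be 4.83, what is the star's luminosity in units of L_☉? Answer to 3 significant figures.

L/L_☉ ≈ 1.16×10^-4

d = 1/p = 1000/133 mas = 7.519 pc
M = m − 5 log₁₀ d + 5 = 14.05 − 5·0.8761 + 5 = 14.669
M − M_☉ = 14.669 − 4.83 = 9.839
L/L_☉ = 10^(−0.4 × 9.839) = 1.160×10^-4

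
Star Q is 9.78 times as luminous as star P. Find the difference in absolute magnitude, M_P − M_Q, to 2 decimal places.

M_P − M_Q ≈ 2.48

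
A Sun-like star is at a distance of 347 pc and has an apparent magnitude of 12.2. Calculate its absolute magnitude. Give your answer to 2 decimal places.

5 log₁₀(d/10 pc) = 5 log₁₀(347.0) − 5 = 7.702
M = m − 5 log₁₀(d/10) = 12.2 − 7.702 = 4.498

M ≈ 4.50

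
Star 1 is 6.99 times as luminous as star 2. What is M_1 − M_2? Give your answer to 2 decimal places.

Pogson: ΔM = −2.5 log₁₀(ratio) = −2.5 log₁₀(6.99) = −2.5 × 0.8445 = -2.111
Star 1 is brighter, so it has the smaller magnitude: the difference is negative.

M_1 − M_2 ≈ -2.11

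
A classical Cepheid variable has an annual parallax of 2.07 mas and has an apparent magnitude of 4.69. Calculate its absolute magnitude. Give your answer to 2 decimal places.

p = 2.07 mas = 2.07×10^-3″ → d = 1/p = 483.1 pc
5 log₁₀(d/10 pc) = 5 log₁₀(483.1) − 5 = 8.420
M = m − 5 log₁₀(d/10) = 4.69 − 8.420 = -3.730

M ≈ -3.73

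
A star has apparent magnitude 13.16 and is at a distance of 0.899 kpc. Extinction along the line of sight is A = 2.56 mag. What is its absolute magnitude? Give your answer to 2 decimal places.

M ≈ 0.83

d = 0.899 kpc = 899.0 pc
5 log₁₀(d/10 pc) = 5 log₁₀(899.0) − 5 = 9.769
M = m − 5 log₁₀(d/10) − A = 13.16 − 9.769 − 2.56 = 0.831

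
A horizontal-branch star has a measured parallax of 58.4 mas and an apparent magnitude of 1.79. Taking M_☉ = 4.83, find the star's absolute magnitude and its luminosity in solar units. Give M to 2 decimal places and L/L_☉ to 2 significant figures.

d = 1/p = 1000/58.4 mas = 17.12 pc
M = m − 5 log₁₀ d + 5 = 1.79 − 5·1.2336 + 5 = 0.622
M − M_☉ = 0.622 − 4.83 = -4.208
L/L_☉ = 10^(−0.4 × -4.208) = 48.21

M ≈ 0.62; L/L_☉ ≈ 48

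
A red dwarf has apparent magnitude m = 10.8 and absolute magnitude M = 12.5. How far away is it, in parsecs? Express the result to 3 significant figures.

d ≈ 4.57 pc

Distance modulus: m − M = 10.8 − (12.5) = -1.700
m − M = 5 log₁₀ d − 5
log₁₀ d = (m − M)/5 + 1 = 0.6600
d = 10^0.6600 = 4.571 pc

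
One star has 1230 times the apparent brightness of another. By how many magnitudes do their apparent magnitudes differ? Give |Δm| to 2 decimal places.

|Δm| ≈ 7.72

Pogson: Δm = −2.5 log₁₀(ratio) = −2.5 log₁₀(1230) = −2.5 × 3.0899 = -7.725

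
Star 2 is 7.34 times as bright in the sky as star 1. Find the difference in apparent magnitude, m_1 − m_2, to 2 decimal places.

m_1 − m_2 ≈ 2.16

Pogson: Δm = −2.5 log₁₀(ratio) = −2.5 log₁₀(7.34) = −2.5 × 0.8657 = -2.164
Star 2 is brighter so has the smaller magnitude: m_1 − m_2 is positive.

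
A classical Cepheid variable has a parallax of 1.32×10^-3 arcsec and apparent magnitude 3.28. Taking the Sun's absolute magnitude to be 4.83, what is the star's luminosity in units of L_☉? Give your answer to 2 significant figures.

d = 1/p = 1/1.32×10^-3″ = 757.6 pc
M = m − 5 log₁₀ d + 5 = 3.28 − 5·2.8794 + 5 = -6.117
M − M_☉ = -6.117 − 4.83 = -10.947
L/L_☉ = 10^(−0.4 × -10.947) = 23930

L/L_☉ ≈ 24000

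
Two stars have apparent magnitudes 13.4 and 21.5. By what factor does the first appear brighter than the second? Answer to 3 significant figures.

Δm = 13.4 − (21.5) = -8.1
Flux ratio = 10^(−0.4 Δm) = 10^(−0.4 × -8.1) = 10^3.240 = 1738

1740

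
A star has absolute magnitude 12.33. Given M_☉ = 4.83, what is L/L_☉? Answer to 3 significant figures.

L/L_☉ ≈ 1.00×10^-3

M − M_☉ = 12.33 − 4.83 = 7.500
L/L_☉ = 10^(−0.4 (M − M_☉)) = 10^-3.000 = 1.000×10^-3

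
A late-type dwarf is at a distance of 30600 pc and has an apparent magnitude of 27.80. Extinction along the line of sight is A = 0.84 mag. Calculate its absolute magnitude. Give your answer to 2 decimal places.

M ≈ 9.53

5 log₁₀(d/10 pc) = 5 log₁₀(30600) − 5 = 17.429
M = m − 5 log₁₀(d/10) − A = 27.80 − 17.429 − 0.84 = 9.531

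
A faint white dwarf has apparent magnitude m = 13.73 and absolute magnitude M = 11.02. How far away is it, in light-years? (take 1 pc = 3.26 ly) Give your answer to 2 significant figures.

d ≈ 110 ly

μ = m − M = 2.710
m − M = 5 log₁₀ d − 5
log₁₀ d = (m − M)/5 + 1 = 1.5420
d = 10^1.5420 = 34.83 pc
= 113.6 ly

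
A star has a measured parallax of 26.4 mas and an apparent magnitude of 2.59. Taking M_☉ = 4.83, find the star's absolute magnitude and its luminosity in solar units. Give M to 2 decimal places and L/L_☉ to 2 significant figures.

d = 1/p = 1000/26.4 mas = 37.88 pc
M = m − 5 log₁₀ d + 5 = 2.59 − 5·1.5784 + 5 = -0.302
M − M_☉ = -0.302 − 4.83 = -5.132
L/L_☉ = 10^(−0.4 × -5.132) = 112.9

M ≈ -0.30; L/L_☉ ≈ 110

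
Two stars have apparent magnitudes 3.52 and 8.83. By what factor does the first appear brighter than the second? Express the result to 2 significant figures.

Magnitude difference = -5.31
Flux ratio = 10^(−0.4 Δm) = 10^(−0.4 × -5.31) = 10^2.124 = 133.0

130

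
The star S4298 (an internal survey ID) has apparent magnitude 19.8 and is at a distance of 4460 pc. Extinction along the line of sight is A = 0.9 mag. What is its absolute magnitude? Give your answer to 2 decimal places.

M ≈ 5.65

5 log₁₀(d/10 pc) = 5 log₁₀(4460) − 5 = 13.247
M = m − 5 log₁₀(d/10) − A = 19.8 − 13.247 − 0.9 = 5.653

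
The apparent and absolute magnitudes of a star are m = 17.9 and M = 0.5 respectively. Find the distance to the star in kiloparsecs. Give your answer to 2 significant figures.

d ≈ 30 kpc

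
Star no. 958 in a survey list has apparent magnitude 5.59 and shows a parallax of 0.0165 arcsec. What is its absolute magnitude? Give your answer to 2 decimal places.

d = 1/p = 1/0.0165″ = 60.61 pc
5 log₁₀(d/10 pc) = 5 log₁₀(60.61) − 5 = 3.913
M = m − 5 log₁₀(d/10) = 5.59 − 3.913 = 1.677

M ≈ 1.68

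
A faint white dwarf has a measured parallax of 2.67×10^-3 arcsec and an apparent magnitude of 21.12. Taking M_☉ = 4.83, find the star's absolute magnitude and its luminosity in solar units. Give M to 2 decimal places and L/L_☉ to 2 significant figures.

M ≈ 13.25; L/L_☉ ≈ 4.3×10^-4

d = 1/p = 1/2.67×10^-3″ = 374.5 pc
M = m − 5 log₁₀ d + 5 = 21.12 − 5·2.5735 + 5 = 13.253
M − M_☉ = 13.253 − 4.83 = 8.423
L/L_☉ = 10^(−0.4 × 8.423) = 4.275×10^-4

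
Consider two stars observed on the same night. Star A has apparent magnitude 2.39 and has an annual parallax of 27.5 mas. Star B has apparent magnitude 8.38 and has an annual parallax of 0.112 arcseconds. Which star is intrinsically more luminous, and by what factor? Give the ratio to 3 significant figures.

Star A is more luminous, by a factor of 4130.

Star A: p = 27.5 mas = 0.0275″ → d = 1/p = 36.36 pc
Star A: M = m − 5 log₁₀ d + 5 = 2.39 − 5·1.5607 + 5 = -0.413
Star B: d = 1/p = 1/0.112″ = 8.929 pc
Star B: M = m − 5 log₁₀ d + 5 = 8.38 − 5·0.9508 + 5 = 8.626
ΔM = M_A − M_B = -0.413 − (8.626) = -9.039; smaller M is more luminous → Star A.
L ratio = 10^(0.4 |ΔM|) = 10^3.616 = 4128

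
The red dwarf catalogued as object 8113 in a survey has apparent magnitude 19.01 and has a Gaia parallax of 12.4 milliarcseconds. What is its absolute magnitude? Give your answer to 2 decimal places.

p = 12.4 mas = 0.0124″ → d = 1/p = 80.65 pc
5 log₁₀(d/10 pc) = 5 log₁₀(80.65) − 5 = 4.533
M = m − 5 log₁₀(d/10) = 19.01 − 4.533 = 14.477

M ≈ 14.48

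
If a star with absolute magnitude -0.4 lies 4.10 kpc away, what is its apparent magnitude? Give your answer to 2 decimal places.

m ≈ 12.66

d = 4.10 kpc = 4100 pc
m = M + 5 log₁₀ d − 5 = -0.4 + 5·3.6128 − 5 = 12.664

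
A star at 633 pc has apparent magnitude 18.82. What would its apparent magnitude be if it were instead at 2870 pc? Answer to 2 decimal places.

Flux ∝ 1/d², so Δm = 5 log₁₀(d₂/d₁) = 5 log₁₀(2870/633) = 3.282
m₂ = m₁ + Δm = 18.82 + (3.282) = 22.102

m ≈ 22.10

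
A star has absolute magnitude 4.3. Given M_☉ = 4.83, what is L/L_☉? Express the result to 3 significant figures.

M − M_☉ = 4.3 − 4.83 = -0.530
L/L_☉ = 10^(−0.4 (M − M_☉)) = 10^0.212 = 1.629

L/L_☉ ≈ 1.63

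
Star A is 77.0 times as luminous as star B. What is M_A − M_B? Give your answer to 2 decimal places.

M_A − M_B ≈ -4.72

Pogson: ΔM = −2.5 log₁₀(ratio) = −2.5 log₁₀(77.0) = −2.5 × 1.8865 = -4.716
Star A is brighter, so it has the smaller magnitude: the difference is negative.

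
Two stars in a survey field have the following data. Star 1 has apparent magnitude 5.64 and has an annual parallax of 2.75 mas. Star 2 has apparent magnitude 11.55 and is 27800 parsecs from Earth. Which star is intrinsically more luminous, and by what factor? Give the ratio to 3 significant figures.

Star 1: p = 2.75 mas = 2.75×10^-3″ → d = 1/p = 363.6 pc
Star 1: M = m − 5 log₁₀ d + 5 = 5.64 − 5·2.5607 + 5 = -2.163
Star 2: M = m − 5 log₁₀ d + 5 = 11.55 − 5·4.4440 + 5 = -5.670
ΔM = M_1 − M_2 = -2.163 − (-5.670) = 3.507; smaller M is more luminous → Star 2.
L ratio = 10^(0.4 |ΔM|) = 10^1.403 = 25.28

Star 2 is more luminous, by a factor of 25.3.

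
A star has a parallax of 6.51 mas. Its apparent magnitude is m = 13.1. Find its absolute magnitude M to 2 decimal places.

M ≈ 7.17

p = 6.51 mas = 6.51×10^-3″ → d = 1/p = 153.6 pc
5 log₁₀(d/10 pc) = 5 log₁₀(153.6) − 5 = 5.932
M = m − 5 log₁₀(d/10) = 13.1 − 5.932 = 7.168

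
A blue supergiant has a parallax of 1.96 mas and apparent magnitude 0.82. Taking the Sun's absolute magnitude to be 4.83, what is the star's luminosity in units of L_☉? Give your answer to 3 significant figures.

d = 1/p = 1000/1.96 mas = 510.2 pc
M = m − 5 log₁₀ d + 5 = 0.82 − 5·2.7077 + 5 = -7.719
M − M_☉ = -7.719 − 4.83 = -12.549
L/L_☉ = 10^(−0.4 × -12.549) = 104600

L/L_☉ ≈ 105000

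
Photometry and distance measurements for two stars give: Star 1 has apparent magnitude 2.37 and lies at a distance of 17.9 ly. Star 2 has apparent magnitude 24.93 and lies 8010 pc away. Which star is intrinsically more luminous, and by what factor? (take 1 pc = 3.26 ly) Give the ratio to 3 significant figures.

Star 1: d = 17.9 ly / 3.26 = 5.491 pc
Star 1: M = m − 5 log₁₀ d + 5 = 2.37 − 5·0.7396 + 5 = 3.672
Star 2: M = m − 5 log₁₀ d + 5 = 24.93 − 5·3.9036 + 5 = 10.412
ΔM = M_1 − M_2 = 3.672 − (10.412) = -6.740; smaller M is more luminous → Star 1.
L ratio = 10^(0.4 |ΔM|) = 10^2.696 = 496.6

Star 1 is more luminous, by a factor of 497.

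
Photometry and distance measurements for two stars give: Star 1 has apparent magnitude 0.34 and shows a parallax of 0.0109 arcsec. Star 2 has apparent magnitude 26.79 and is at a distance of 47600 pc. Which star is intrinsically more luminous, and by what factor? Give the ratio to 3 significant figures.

Star 1 is more luminous, by a factor of 141000.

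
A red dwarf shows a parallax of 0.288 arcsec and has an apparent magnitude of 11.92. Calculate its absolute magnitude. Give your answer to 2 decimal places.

M ≈ 14.22

d = 1/p = 1/0.288″ = 3.472 pc
5 log₁₀(d/10 pc) = 5 log₁₀(3.472) − 5 = -2.297
M = m − 5 log₁₀(d/10) = 11.92 + 2.297 = 14.217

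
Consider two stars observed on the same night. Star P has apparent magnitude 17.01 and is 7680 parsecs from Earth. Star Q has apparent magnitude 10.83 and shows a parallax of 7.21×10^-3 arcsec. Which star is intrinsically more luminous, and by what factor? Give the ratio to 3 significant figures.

Star P is more luminous, by a factor of 10.3.

Star P: M = m − 5 log₁₀ d + 5 = 17.01 − 5·3.8854 + 5 = 2.583
Star Q: d = 1/p = 1/7.21×10^-3″ = 138.7 pc
Star Q: M = m − 5 log₁₀ d + 5 = 10.83 − 5·2.1421 + 5 = 5.120
ΔM = M_P − M_Q = 2.583 − (5.120) = -2.536; smaller M is more luminous → Star P.
L ratio = 10^(0.4 |ΔM|) = 10^1.015 = 10.34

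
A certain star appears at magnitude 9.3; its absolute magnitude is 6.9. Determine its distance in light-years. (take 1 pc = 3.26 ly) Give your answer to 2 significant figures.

d ≈ 98 ly

Distance modulus: m − M = 9.3 − (6.9) = 2.400
m − M = 5 log₁₀ d − 5
log₁₀ d = (m − M)/5 + 1 = 1.4800
d = 10^1.4800 = 30.20 pc
= 98.45 ly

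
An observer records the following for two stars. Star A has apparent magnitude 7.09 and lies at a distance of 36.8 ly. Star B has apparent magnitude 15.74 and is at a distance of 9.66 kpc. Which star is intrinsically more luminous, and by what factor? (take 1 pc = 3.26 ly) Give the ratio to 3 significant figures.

Star B is more luminous, by a factor of 254.

Star A: d = 36.8 ly / 3.26 = 11.29 pc
Star A: M = m − 5 log₁₀ d + 5 = 7.09 − 5·1.0526 + 5 = 6.827
Star B: d = 9.66 kpc = 9660 pc
Star B: M = m − 5 log₁₀ d + 5 = 15.74 − 5·3.9850 + 5 = 0.815
ΔM = M_A − M_B = 6.827 − (0.815) = 6.012; smaller M is more luminous → Star B.
L ratio = 10^(0.4 |ΔM|) = 10^2.405 = 253.9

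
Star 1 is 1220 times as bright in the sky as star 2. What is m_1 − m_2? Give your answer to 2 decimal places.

m_1 − m_2 ≈ -7.72

Pogson: Δm = −2.5 log₁₀(ratio) = −2.5 log₁₀(1220) = −2.5 × 3.0864 = -7.716
Star 1 is brighter, so it has the smaller magnitude: the difference is negative.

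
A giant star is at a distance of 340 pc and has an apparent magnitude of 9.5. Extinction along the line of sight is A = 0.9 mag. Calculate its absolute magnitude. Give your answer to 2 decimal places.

M ≈ 0.94

5 log₁₀(d/10 pc) = 5 log₁₀(340.0) − 5 = 7.657
M = m − 5 log₁₀(d/10) − A = 9.5 − 7.657 − 0.9 = 0.943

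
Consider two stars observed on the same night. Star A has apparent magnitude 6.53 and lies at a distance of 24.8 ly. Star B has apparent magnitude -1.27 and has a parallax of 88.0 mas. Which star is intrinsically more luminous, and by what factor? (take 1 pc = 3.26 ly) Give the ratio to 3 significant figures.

Star A: d = 24.8 ly / 3.26 = 7.607 pc
Star A: M = m − 5 log₁₀ d + 5 = 6.53 − 5·0.8812 + 5 = 7.124
Star B: p = 88.0 mas = 0.0880″ → d = 1/p = 11.36 pc
Star B: M = m − 5 log₁₀ d + 5 = -1.27 − 5·1.0555 + 5 = -1.548
ΔM = M_A − M_B = 7.124 − (-1.548) = 8.671; smaller M is more luminous → Star B.
L ratio = 10^(0.4 |ΔM|) = 10^3.469 = 2941

Star B is more luminous, by a factor of 2940.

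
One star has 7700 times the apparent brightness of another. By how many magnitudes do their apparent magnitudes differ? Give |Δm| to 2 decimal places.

Pogson: Δm = −2.5 log₁₀(ratio) = −2.5 log₁₀(7700) = −2.5 × 3.8865 = -9.716

|Δm| ≈ 9.72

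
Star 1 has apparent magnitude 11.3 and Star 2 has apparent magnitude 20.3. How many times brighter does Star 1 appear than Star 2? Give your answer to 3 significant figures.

3980

Δm = 11.3 − (20.3) = -9.0
Flux ratio = 10^(−0.4 Δm) = 10^(−0.4 × -9.0) = 10^3.600 = 3981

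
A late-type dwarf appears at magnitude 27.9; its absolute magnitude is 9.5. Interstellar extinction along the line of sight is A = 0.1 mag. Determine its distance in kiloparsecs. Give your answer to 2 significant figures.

d ≈ 46 kpc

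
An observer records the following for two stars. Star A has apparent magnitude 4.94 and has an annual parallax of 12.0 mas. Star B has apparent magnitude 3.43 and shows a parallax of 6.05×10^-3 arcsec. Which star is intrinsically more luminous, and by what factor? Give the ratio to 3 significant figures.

Star B is more luminous, by a factor of 15.8.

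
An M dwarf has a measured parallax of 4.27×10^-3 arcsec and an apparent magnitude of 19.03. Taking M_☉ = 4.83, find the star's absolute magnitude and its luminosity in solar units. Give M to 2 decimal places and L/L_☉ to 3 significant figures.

d = 1/p = 1/4.27×10^-3″ = 234.2 pc
M = m − 5 log₁₀ d + 5 = 19.03 − 5·2.3696 + 5 = 12.182
M − M_☉ = 12.182 − 4.83 = 7.352
L/L_☉ = 10^(−0.4 × 7.352) = 1.146×10^-3

M ≈ 12.18; L/L_☉ ≈ 1.15×10^-3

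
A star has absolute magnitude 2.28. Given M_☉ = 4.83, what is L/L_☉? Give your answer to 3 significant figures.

M − M_☉ = 2.28 − 4.83 = -2.550
L/L_☉ = 10^(−0.4 (M − M_☉)) = 10^1.020 = 10.47

L/L_☉ ≈ 10.5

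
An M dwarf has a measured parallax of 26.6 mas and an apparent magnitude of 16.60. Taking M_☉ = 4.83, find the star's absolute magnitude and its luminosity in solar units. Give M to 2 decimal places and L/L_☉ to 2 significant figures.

M ≈ 13.72; L/L_☉ ≈ 2.8×10^-4

d = 1/p = 1000/26.6 mas = 37.59 pc
M = m − 5 log₁₀ d + 5 = 16.60 − 5·1.5751 + 5 = 13.724
M − M_☉ = 13.724 − 4.83 = 8.894
L/L_☉ = 10^(−0.4 × 8.894) = 2.768×10^-4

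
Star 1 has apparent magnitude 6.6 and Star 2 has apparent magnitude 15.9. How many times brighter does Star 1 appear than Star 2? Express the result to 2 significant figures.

5200

Magnitude difference = -9.3
Flux ratio = 10^(−0.4 Δm) = 10^(−0.4 × -9.3) = 10^3.720 = 5248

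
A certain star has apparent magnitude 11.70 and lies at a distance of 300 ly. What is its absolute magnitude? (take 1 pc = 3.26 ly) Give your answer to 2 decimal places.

M ≈ 6.88

d = 300 ly / 3.26 = 92.02 pc
5 log₁₀(d/10 pc) = 5 log₁₀(92.02) − 5 = 4.820
M = m − 5 log₁₀(d/10) = 11.70 − 4.820 = 6.880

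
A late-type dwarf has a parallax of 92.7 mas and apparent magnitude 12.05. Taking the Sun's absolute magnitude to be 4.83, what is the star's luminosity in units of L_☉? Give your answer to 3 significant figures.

d = 1/p = 1000/92.7 mas = 10.79 pc
M = m − 5 log₁₀ d + 5 = 12.05 − 5·1.0329 + 5 = 11.885
M − M_☉ = 11.885 − 4.83 = 7.055
L/L_☉ = 10^(−0.4 × 7.055) = 1.506×10^-3

L/L_☉ ≈ 1.51×10^-3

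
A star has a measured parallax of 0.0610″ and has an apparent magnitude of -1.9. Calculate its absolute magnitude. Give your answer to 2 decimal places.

d = 1/p = 1/0.0610″ = 16.39 pc
5 log₁₀(d/10 pc) = 5 log₁₀(16.39) − 5 = 1.073
M = m − 5 log₁₀(d/10) = -1.9 − 1.073 = -2.973

M ≈ -2.97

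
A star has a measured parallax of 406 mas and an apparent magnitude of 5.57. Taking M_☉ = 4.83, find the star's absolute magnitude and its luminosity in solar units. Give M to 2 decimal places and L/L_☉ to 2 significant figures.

d = 1/p = 1000/406 mas = 2.463 pc
M = m − 5 log₁₀ d + 5 = 5.57 − 5·0.3915 + 5 = 8.613
M − M_☉ = 8.613 − 4.83 = 3.783
L/L_☉ = 10^(−0.4 × 3.783) = 0.03069

M ≈ 8.61; L/L_☉ ≈ 0.031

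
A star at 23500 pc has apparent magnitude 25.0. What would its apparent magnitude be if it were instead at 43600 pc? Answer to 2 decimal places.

m ≈ 26.34

Flux ∝ 1/d², so Δm = 5 log₁₀(d₂/d₁) = 5 log₁₀(43600/23500) = 1.342
m₂ = m₁ + Δm = 25.0 + (1.342) = 26.342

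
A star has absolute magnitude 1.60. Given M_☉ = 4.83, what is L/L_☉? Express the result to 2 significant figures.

L/L_☉ ≈ 20

M − M_☉ = 1.60 − 4.83 = -3.230
L/L_☉ = 10^(−0.4 (M − M_☉)) = 10^1.292 = 19.59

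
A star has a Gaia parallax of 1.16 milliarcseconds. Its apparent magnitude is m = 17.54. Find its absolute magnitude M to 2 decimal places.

M ≈ 7.86

p = 1.16 mas = 1.16×10^-3″ → d = 1/p = 862.1 pc
5 log₁₀(d/10 pc) = 5 log₁₀(862.1) − 5 = 9.678
M = m − 5 log₁₀(d/10) = 17.54 − 9.678 = 7.862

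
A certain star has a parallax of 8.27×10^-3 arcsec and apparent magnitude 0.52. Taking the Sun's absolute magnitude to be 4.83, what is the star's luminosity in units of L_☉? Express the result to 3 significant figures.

d = 1/p = 1/8.27×10^-3″ = 120.9 pc
M = m − 5 log₁₀ d + 5 = 0.52 − 5·2.0825 + 5 = -4.892
M − M_☉ = -4.892 − 4.83 = -9.722
L/L_☉ = 10^(−0.4 × -9.722) = 7744

L/L_☉ ≈ 7740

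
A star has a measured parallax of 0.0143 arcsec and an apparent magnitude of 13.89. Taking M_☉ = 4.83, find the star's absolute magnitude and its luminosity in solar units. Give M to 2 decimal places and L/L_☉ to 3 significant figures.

d = 1/p = 1/0.0143″ = 69.93 pc
M = m − 5 log₁₀ d + 5 = 13.89 − 5·1.8447 + 5 = 9.667
M − M_☉ = 9.667 − 4.83 = 4.837
L/L_☉ = 10^(−0.4 × 4.837) = 0.01162

M ≈ 9.67; L/L_☉ ≈ 0.0116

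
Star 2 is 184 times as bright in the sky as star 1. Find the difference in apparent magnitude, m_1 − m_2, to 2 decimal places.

Pogson: Δm = −2.5 log₁₀(ratio) = −2.5 log₁₀(184) = −2.5 × 2.2648 = -5.662
Star 2 is brighter so has the smaller magnitude: m_1 − m_2 is positive.

m_1 − m_2 ≈ 5.66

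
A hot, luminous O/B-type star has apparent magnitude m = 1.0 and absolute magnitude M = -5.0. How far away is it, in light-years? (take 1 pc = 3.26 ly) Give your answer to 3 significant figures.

μ = m − M = 6.000
m − M = 5 log₁₀ d − 5
log₁₀ d = (m − M)/5 + 1 = 2.2000
d = 10^2.2000 = 158.5 pc
= 516.7 ly

d ≈ 517 ly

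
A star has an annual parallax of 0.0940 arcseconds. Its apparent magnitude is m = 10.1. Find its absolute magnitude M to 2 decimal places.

d = 1/p = 1/0.0940″ = 10.64 pc
5 log₁₀(d/10 pc) = 5 log₁₀(10.64) − 5 = 0.134
M = m − 5 log₁₀(d/10) = 10.1 − 0.134 = 9.966

M ≈ 9.97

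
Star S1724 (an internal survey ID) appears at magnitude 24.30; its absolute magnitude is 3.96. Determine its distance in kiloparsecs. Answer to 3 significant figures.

d ≈ 117 kpc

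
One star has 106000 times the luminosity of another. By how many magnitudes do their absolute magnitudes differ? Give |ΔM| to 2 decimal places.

|ΔM| ≈ 12.56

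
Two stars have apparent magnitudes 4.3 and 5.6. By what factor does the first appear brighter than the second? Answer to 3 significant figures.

Magnitude difference = -1.3
Flux ratio = 10^(−0.4 Δm) = 10^(−0.4 × -1.3) = 10^0.520 = 3.311

3.31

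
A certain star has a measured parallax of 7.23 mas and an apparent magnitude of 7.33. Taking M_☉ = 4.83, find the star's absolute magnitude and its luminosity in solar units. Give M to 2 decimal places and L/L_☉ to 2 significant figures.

M ≈ 1.63; L/L_☉ ≈ 19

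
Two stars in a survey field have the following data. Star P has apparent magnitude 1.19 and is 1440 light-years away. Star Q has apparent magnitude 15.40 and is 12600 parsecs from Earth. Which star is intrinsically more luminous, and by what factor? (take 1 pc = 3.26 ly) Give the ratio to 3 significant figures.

Star P is more luminous, by a factor of 594.

Star P: d = 1440 ly / 3.26 = 441.7 pc
Star P: M = m − 5 log₁₀ d + 5 = 1.19 − 5·2.6451 + 5 = -7.036
Star Q: M = m − 5 log₁₀ d + 5 = 15.40 − 5·4.1004 + 5 = -0.102
ΔM = M_P − M_Q = -7.036 − (-0.102) = -6.934; smaller M is more luminous → Star P.
L ratio = 10^(0.4 |ΔM|) = 10^2.774 = 593.7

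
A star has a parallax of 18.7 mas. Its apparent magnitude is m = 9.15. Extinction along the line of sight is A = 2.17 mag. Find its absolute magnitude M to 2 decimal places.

M ≈ 3.34

p = 18.7 mas = 0.0187″ → d = 1/p = 53.48 pc
5 log₁₀(d/10 pc) = 5 log₁₀(53.48) − 5 = 3.641
M = m − 5 log₁₀(d/10) − A = 9.15 − 3.641 − 2.17 = 3.339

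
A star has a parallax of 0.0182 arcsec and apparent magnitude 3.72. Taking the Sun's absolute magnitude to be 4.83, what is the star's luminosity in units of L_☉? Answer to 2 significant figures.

d = 1/p = 1/0.0182″ = 54.95 pc
M = m − 5 log₁₀ d + 5 = 3.72 − 5·1.7399 + 5 = 0.020
M − M_☉ = 0.020 − 4.83 = -4.810
L/L_☉ = 10^(−0.4 × -4.810) = 83.92

L/L_☉ ≈ 84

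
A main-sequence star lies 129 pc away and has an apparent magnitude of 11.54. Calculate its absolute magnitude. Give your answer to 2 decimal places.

5 log₁₀(d/10 pc) = 5 log₁₀(129.0) − 5 = 5.553
M = m − 5 log₁₀(d/10) = 11.54 − 5.553 = 5.987

M ≈ 5.99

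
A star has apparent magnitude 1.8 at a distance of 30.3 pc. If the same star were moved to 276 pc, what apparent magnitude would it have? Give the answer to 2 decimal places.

Flux ∝ 1/d², so Δm = 5 log₁₀(d₂/d₁) = 5 log₁₀(276/30.3) = 4.797
m₂ = m₁ + Δm = 1.8 + (4.797) = 6.597

m ≈ 6.60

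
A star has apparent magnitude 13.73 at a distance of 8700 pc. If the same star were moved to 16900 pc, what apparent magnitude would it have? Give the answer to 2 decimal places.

Flux ∝ 1/d², so Δm = 5 log₁₀(d₂/d₁) = 5 log₁₀(16900/8700) = 1.442
m₂ = m₁ + Δm = 13.73 + (1.442) = 15.172

m ≈ 15.17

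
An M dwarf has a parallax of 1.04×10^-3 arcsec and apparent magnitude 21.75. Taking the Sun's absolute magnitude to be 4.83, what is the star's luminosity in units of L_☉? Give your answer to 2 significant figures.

L/L_☉ ≈ 1.6×10^-3

d = 1/p = 1/1.04×10^-3″ = 961.5 pc
M = m − 5 log₁₀ d + 5 = 21.75 − 5·2.9830 + 5 = 11.835
M − M_☉ = 11.835 − 4.83 = 7.005
L/L_☉ = 10^(−0.4 × 7.005) = 1.577×10^-3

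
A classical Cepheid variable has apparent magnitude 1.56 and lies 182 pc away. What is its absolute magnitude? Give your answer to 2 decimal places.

M ≈ -4.74

5 log₁₀(d/10 pc) = 5 log₁₀(182.0) − 5 = 6.300
M = m − 5 log₁₀(d/10) = 1.56 − 6.300 = -4.740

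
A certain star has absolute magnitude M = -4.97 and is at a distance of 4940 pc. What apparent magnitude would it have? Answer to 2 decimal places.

m = M + 5 log₁₀ d − 5 = -4.97 + 5·3.6937 − 5 = 8.499

m ≈ 8.50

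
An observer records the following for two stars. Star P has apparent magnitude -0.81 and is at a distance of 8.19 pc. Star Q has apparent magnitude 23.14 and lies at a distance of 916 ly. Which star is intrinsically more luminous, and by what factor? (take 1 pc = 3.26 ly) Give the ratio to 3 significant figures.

Star P is more luminous, by a factor of 3.23×10^6.

Star P: M = m − 5 log₁₀ d + 5 = -0.81 − 5·0.9133 + 5 = -0.376
Star Q: d = 916 ly / 3.26 = 281.0 pc
Star Q: M = m − 5 log₁₀ d + 5 = 23.14 − 5·2.4487 + 5 = 15.897
ΔM = M_P − M_Q = -0.376 − (15.897) = -16.273; smaller M is more luminous → Star P.
L ratio = 10^(0.4 |ΔM|) = 10^6.509 = 3.230×10^6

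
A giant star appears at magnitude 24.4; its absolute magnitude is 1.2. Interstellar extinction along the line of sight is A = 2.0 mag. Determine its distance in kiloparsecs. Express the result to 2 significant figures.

m − M = 5 log₁₀(d/10 pc) + A  ⇒  24.4 − (1.2) − 2.0 = 5 log₁₀(d/10)
21.200 = 5 log₁₀(d/10)
log₁₀ d = (m − M − A)/5 + 1 = 5.2400
d = 10^5.2400 = 173800 pc
= 173.8 kpc

d ≈ 170 kpc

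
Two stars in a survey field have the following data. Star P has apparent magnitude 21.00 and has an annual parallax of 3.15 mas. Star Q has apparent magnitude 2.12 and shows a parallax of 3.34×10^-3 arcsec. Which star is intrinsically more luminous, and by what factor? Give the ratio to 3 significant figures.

Star Q is more luminous, by a factor of 3.17×10^7.

Star P: p = 3.15 mas = 3.15×10^-3″ → d = 1/p = 317.5 pc
Star P: M = m − 5 log₁₀ d + 5 = 21.00 − 5·2.5017 + 5 = 13.492
Star Q: d = 1/p = 1/3.34×10^-3″ = 299.4 pc
Star Q: M = m − 5 log₁₀ d + 5 = 2.12 − 5·2.4763 + 5 = -5.261
ΔM = M_P − M_Q = 13.492 − (-5.261) = 18.753; smaller M is more luminous → Star Q.
L ratio = 10^(0.4 |ΔM|) = 10^7.501 = 3.171×10^7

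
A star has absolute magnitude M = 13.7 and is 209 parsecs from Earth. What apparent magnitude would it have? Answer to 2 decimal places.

m ≈ 20.30

m = M + 5 log₁₀ d − 5 = 13.7 + 5·2.3201 − 5 = 20.301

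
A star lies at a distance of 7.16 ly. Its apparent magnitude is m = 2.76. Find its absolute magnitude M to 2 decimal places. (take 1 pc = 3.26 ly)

d = 7.16 ly / 3.26 = 2.196 pc
5 log₁₀(d/10 pc) = 5 log₁₀(2.196) − 5 = -3.292
M = m − 5 log₁₀(d/10) = 2.76 + 3.292 = 6.052

M ≈ 6.05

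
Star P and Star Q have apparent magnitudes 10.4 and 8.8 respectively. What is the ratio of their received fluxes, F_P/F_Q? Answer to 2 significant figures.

F_P/F_Q ≈ 0.23

Magnitude difference = 1.6
Flux ratio = 10^(−0.4 Δm) = 10^(−0.4 × 1.6) = 10^-0.640 = 0.2291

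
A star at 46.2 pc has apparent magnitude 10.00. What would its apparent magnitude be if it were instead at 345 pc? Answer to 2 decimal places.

Flux ∝ 1/d², so Δm = 5 log₁₀(d₂/d₁) = 5 log₁₀(345/46.2) = 4.366
m₂ = m₁ + Δm = 10.00 + (4.366) = 14.366

m ≈ 14.37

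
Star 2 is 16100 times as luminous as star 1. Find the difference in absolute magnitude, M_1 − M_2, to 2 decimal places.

M_1 − M_2 ≈ 10.52

Pogson: ΔM = −2.5 log₁₀(ratio) = −2.5 log₁₀(16100) = −2.5 × 4.2068 = -10.517
Star 2 is brighter so has the smaller magnitude: M_1 − M_2 is positive.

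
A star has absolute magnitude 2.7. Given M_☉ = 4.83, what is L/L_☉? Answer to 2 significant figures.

M − M_☉ = 2.7 − 4.83 = -2.130
L/L_☉ = 10^(−0.4 (M − M_☉)) = 10^0.852 = 7.112

L/L_☉ ≈ 7.1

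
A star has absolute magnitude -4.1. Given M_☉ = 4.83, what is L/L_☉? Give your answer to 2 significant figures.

M − M_☉ = -4.1 − 4.83 = -8.930
L/L_☉ = 10^(−0.4 (M − M_☉)) = 10^3.572 = 3733

L/L_☉ ≈ 3700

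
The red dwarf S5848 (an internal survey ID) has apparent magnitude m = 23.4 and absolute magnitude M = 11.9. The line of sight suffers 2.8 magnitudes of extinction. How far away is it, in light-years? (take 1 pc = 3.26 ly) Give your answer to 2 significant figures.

d ≈ 1800 ly

m − M = 5 log₁₀(d/10 pc) + A  ⇒  23.4 − (11.9) − 2.8 = 5 log₁₀(d/10)
8.700 = 5 log₁₀(d/10)
log₁₀ d = (m − M − A)/5 + 1 = 2.7400
d = 10^2.7400 = 549.5 pc
= 1792 ly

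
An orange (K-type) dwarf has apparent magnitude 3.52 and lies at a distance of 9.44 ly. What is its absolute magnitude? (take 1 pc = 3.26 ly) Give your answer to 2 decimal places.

M ≈ 6.21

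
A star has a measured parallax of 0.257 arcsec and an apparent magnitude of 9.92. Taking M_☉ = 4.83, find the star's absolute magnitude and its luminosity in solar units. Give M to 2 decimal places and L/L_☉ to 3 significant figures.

M ≈ 11.97; L/L_☉ ≈ 1.39×10^-3

d = 1/p = 1/0.257″ = 3.891 pc
M = m − 5 log₁₀ d + 5 = 9.92 − 5·0.5901 + 5 = 11.970
M − M_☉ = 11.970 − 4.83 = 7.140
L/L_☉ = 10^(−0.4 × 7.140) = 1.394×10^-3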